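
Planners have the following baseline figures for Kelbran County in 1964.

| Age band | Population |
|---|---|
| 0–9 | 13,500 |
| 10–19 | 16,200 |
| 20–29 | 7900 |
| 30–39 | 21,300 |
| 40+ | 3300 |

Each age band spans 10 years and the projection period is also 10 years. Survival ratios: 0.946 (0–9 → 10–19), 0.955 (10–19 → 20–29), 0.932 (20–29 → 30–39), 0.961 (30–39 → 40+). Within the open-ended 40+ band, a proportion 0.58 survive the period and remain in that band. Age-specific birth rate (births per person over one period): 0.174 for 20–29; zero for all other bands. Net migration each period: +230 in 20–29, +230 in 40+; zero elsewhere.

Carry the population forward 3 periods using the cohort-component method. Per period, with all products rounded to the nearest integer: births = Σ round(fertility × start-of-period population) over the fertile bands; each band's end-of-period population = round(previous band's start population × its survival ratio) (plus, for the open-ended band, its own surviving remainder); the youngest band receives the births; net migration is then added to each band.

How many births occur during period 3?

2162

(Bands numbered youngest = 1 to oldest = 5.)
Period 1.
Births: 7900 × 0.174 = 1375
Band 2: 13500 × 0.946 = 12771
Band 3: 16200 × 0.955 = 15471
Band 4: 7900 × 0.932 = 7363
Band 5: 21300 × 0.961 + 3300 × 0.58 = 20469 + 1914 = 22383
Net migration: Band 3 + 230 → 15701; Band 5 + 230 → 22613
Population now: 0–9=1375, 10–19=12771, 20–29=15701, 30–39=7363, 40+=22613
Period 2.
Births: 15701 × 0.174 = 2732
Band 2: 1375 × 0.946 = 1301
Band 3: 12771 × 0.955 = 12196
Band 4: 15701 × 0.932 = 14633
Band 5: 7363 × 0.961 + 22613 × 0.58 = 7076 + 13116 = 20192
Net migration: Band 3 + 230 → 12426; Band 5 + 230 → 20422
Population now: 0–9=2732, 10–19=1301, 20–29=12426, 30–39=14633, 40+=20422
Period 3.
Births: 12426 × 0.174 = 2162
Band 2: 2732 × 0.946 = 2584
Band 3: 1301 × 0.955 = 1242
Band 4: 12426 × 0.932 = 11581
Band 5: 14633 × 0.961 + 20422 × 0.58 = 14062 + 11845 = 25907
Net migration: Band 3 + 230 → 1472; Band 5 + 230 → 26137
Population now: 0–9=2162, 10–19=2584, 20–29=1472, 30–39=11581, 40+=26137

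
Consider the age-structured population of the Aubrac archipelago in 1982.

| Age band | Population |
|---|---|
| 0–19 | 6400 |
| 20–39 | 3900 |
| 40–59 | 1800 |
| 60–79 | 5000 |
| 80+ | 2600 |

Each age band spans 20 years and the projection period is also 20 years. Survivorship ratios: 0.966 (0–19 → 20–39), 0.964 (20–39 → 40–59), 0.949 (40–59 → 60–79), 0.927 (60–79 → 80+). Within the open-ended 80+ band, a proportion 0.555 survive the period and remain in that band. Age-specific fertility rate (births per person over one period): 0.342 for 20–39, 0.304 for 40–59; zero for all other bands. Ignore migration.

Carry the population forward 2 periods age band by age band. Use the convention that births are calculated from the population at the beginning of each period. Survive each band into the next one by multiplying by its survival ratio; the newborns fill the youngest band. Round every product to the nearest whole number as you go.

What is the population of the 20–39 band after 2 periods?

Numbering the bands 1..5 from youngest to oldest:
Period 1.
Births: 3900 * 0.342 = 1334  |  1800 * 0.304 = 547 → 1881
Band 2: 6400 * 0.966 = 6182
Band 3: 3900 * 0.964 = 3760
Band 4: 1800 * 0.949 = 1708
Band 5: 5000 * 0.927 + 2600 * 0.555 = 4635 + 1443 = 6078
End of period: [1881, 6182, 3760, 1708, 6078]
Period 2.
Births: 6182 * 0.342 = 2114  |  3760 * 0.304 = 1143 → 3257
Band 2: 1881 * 0.966 = 1817
Band 3: 6182 * 0.964 = 5959
Band 4: 3760 * 0.949 = 3568
Band 5: 1708 * 0.927 + 6078 * 0.555 = 1583 + 3373 = 4956
End of period: [3257, 1817, 5959, 3568, 4956]

1817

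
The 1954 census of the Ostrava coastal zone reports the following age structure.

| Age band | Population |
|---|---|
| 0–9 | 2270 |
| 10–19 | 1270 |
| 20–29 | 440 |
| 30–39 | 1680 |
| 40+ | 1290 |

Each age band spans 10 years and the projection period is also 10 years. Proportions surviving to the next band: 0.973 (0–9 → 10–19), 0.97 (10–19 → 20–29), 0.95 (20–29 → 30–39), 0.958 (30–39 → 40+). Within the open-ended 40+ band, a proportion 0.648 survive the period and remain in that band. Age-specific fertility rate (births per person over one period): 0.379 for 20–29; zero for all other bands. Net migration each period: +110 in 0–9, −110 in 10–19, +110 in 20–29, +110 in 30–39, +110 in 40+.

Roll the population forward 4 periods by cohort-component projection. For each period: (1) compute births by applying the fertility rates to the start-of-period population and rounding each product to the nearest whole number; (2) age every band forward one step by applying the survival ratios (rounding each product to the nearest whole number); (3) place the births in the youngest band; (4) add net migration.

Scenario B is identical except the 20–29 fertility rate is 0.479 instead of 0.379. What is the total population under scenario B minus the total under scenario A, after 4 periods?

Numbering the groups 1..5 from youngest to oldest:
— Period 1 —
Births: 440 × 0.379 = 167
Group 2: 2270 × 0.973 = 2209
Group 3: 1270 × 0.97 = 1232
Group 4: 440 × 0.95 = 418
Group 5: 1680 × 0.958 + 1290 × 0.648 = 1609 + 836 = 2445
Net migration: Group 1 + 110 → 277; Group 2 − 110 → 2099; Group 3 + 110 → 1342; Group 4 + 110 → 528; Group 5 + 110 → 2555
→ [277, 2099, 1342, 528, 2555]
— Period 2 —
Births: 1342 × 0.379 = 509
Group 2: 277 × 0.973 = 270
Group 3: 2099 × 0.97 = 2036
Group 4: 1342 × 0.95 = 1275
Group 5: 528 × 0.958 + 2555 × 0.648 = 506 + 1656 = 2162
Net migration: Group 1 + 110 → 619; Group 2 − 110 → 160; Group 3 + 110 → 2146; Group 4 + 110 → 1385; Group 5 + 110 → 2272
→ [619, 160, 2146, 1385, 2272]
— Period 3 —
Births: 2146 × 0.379 = 813
Group 2: 619 × 0.973 = 602
Group 3: 160 × 0.97 = 155
Group 4: 2146 × 0.95 = 2039
Group 5: 1385 × 0.958 + 2272 × 0.648 = 1327 + 1472 = 2799
Net migration: Group 1 + 110 → 923; Group 2 − 110 → 492; Group 3 + 110 → 265; Group 4 + 110 → 2149; Group 5 + 110 → 2909
→ [923, 492, 265, 2149, 2909]
— Period 4 —
Births: 265 × 0.379 = 100
Group 2: 923 × 0.973 = 898
Group 3: 492 × 0.97 = 477
Group 4: 265 × 0.95 = 252
Group 5: 2149 × 0.958 + 2909 × 0.648 = 2059 + 1885 = 3944
Net migration: Group 1 + 110 → 210; Group 2 − 110 → 788; Group 3 + 110 → 587; Group 4 + 110 → 362; Group 5 + 110 → 4054
→ [210, 788, 587, 362, 4054]
Scenario A total after 4 periods: 6001
Scenario B projection —
— Period 1 —
Births: 440 × 0.479 = 211
Group 2: 2270 × 0.973 = 2209
Group 3: 1270 × 0.97 = 1232
Group 4: 440 × 0.95 = 418
Group 5: 1680 × 0.958 + 1290 × 0.648 = 1609 + 836 = 2445
Net migration: Group 1 + 110 → 321; Group 2 − 110 → 2099; Group 3 + 110 → 1342; Group 4 + 110 → 528; Group 5 + 110 → 2555
→ [321, 2099, 1342, 528, 2555]
— Period 2 —
Births: 1342 × 0.479 = 643
Group 2: 321 × 0.973 = 312
Group 3: 2099 × 0.97 = 2036
Group 4: 1342 × 0.95 = 1275
Group 5: 528 × 0.958 + 2555 × 0.648 = 506 + 1656 = 2162
Net migration: Group 1 + 110 → 753; Group 2 − 110 → 202; Group 3 + 110 → 2146; Group 4 + 110 → 1385; Group 5 + 110 → 2272
→ [753, 202, 2146, 1385, 2272]
— Period 3 —
Births: 2146 × 0.479 = 1028
Group 2: 753 × 0.973 = 733
Group 3: 202 × 0.97 = 196
Group 4: 2146 × 0.95 = 2039
Group 5: 1385 × 0.958 + 2272 × 0.648 = 1327 + 1472 = 2799
Net migration: Group 1 + 110 → 1138; Group 2 − 110 → 623; Group 3 + 110 → 306; Group 4 + 110 → 2149; Group 5 + 110 → 2909
→ [1138, 623, 306, 2149, 2909]
— Period 4 —
Births: 306 × 0.479 = 147
Group 2: 1138 × 0.973 = 1107
Group 3: 623 × 0.97 = 604
Group 4: 306 × 0.95 = 291
Group 5: 2149 × 0.958 + 2909 × 0.648 = 2059 + 1885 = 3944
Net migration: Group 1 + 110 → 257; Group 2 − 110 → 997; Group 3 + 110 → 714; Group 4 + 110 → 401; Group 5 + 110 → 4054
→ [257, 997, 714, 401, 4054]
Scenario B total after 4 periods: 6423
Difference B − A = 6423 − 6001 = 422

422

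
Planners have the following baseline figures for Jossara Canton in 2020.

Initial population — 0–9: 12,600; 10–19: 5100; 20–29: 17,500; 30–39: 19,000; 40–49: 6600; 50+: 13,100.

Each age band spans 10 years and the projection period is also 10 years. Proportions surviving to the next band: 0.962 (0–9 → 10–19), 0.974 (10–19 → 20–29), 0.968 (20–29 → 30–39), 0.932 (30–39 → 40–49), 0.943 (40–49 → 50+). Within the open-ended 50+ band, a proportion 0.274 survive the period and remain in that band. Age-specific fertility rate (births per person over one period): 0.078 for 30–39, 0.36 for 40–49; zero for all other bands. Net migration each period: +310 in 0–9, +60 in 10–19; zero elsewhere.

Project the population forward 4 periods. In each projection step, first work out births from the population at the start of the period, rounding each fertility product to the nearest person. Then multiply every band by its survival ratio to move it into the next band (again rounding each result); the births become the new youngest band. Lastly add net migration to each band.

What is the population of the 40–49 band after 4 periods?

Let band 1 be 0–9 through band 6 = 50+.
Period 1:
Births: 19000 * 0.078 = 1482  |  6600 * 0.36 = 2376 → total 3858
Band 2: 12600 * 0.962 = 12121
Band 3: 5100 * 0.974 = 4967
Band 4: 17500 * 0.968 = 16940
Band 5: 19000 * 0.932 = 17708
Band 6: 6600 * 0.943 + 13100 * 0.274 = 6224 + 3589 = 9813
Net migration: Band 1 + 310 → 4168; Band 2 + 60 → 12181
End of period: [4168, 12181, 4967, 16940, 17708, 9813]
Period 2:
Births: 16940 * 0.078 = 1321  |  17708 * 0.36 = 6375 → total 7696
Band 2: 4168 * 0.962 = 4010
Band 3: 12181 * 0.974 = 11864
Band 4: 4967 * 0.968 = 4808
Band 5: 16940 * 0.932 = 15788
Band 6: 17708 * 0.943 + 9813 * 0.274 = 16699 + 2689 = 19388
Net migration: Band 1 + 310 → 8006; Band 2 + 60 → 4070
End of period: [8006, 4070, 11864, 4808, 15788, 19388]
Period 3:
Births: 4808 * 0.078 = 375  |  15788 * 0.36 = 5684 → total 6059
Band 2: 8006 * 0.962 = 7702
Band 3: 4070 * 0.974 = 3964
Band 4: 11864 * 0.968 = 11484
Band 5: 4808 * 0.932 = 4481
Band 6: 15788 * 0.943 + 19388 * 0.274 = 14888 + 5312 = 20200
Net migration: Band 1 + 310 → 6369; Band 2 + 60 → 7762
End of period: [6369, 7762, 3964, 11484, 4481, 20200]
Period 4:
Births: 11484 * 0.078 = 896  |  4481 * 0.36 = 1613 → total 2509
Band 2: 6369 * 0.962 = 6127
Band 3: 7762 * 0.974 = 7560
Band 4: 3964 * 0.968 = 3837
Band 5: 11484 * 0.932 = 10703
Band 6: 4481 * 0.943 + 20200 * 0.274 = 4226 + 5535 = 9761
Net migration: Band 1 + 310 → 2819; Band 2 + 60 → 6187
End of period: [2819, 6187, 7560, 3837, 10703, 9761]

10703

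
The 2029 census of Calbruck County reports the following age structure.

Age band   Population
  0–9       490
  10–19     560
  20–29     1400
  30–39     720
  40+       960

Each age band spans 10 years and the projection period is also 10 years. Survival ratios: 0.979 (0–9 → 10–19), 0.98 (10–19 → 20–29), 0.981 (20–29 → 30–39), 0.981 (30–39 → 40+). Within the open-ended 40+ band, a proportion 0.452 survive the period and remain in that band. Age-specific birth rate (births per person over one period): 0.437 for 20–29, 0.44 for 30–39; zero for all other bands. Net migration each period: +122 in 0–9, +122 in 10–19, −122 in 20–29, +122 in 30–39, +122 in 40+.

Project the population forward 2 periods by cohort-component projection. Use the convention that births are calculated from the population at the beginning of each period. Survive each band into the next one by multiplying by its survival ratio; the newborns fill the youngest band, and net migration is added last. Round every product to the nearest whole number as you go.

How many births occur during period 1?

Call the groups 1 to 5, youngest first.
After projecting period 1:
Births: 1400 × 0.437 = 612  |  720 × 0.44 = 317 — total 929
Group 2: 490 × 0.979 = 480
Group 3: 560 × 0.98 = 549
Group 4: 1400 × 0.981 = 1373
Group 5: 720 × 0.981 + 960 × 0.452 = 706 + 434 = 1140
Net migration: Group 1 + 122 → 1051; Group 2 + 122 → 602; Group 3 − 122 → 427; Group 4 + 122 → 1495; Group 5 + 122 → 1262
Population now: 0–9=1051, 10–19=602, 20–29=427, 30–39=1495, 40+=1262

929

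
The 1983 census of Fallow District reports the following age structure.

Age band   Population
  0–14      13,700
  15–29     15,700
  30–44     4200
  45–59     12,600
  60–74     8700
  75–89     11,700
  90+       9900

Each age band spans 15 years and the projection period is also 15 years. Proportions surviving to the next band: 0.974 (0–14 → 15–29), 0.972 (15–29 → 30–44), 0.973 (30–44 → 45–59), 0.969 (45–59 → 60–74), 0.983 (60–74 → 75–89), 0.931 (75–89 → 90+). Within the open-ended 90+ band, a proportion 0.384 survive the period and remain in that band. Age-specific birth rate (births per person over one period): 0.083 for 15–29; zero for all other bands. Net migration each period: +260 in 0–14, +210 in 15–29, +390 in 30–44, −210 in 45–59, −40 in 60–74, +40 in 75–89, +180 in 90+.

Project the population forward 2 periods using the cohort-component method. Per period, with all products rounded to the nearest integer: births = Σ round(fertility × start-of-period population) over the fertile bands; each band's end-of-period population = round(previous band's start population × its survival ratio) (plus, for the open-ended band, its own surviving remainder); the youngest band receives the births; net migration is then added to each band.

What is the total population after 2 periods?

Period 1.
Births: 15700 * 0.083 = 1303
15–29: 13700 * 0.974 = 13344
30–44: 15700 * 0.972 = 15260
45–59: 4200 * 0.973 = 4087
60–74: 12600 * 0.969 = 12209
75–89: 8700 * 0.983 = 8552
90+: 11700 * 0.931 + 9900 * 0.384 = 10893 + 3802 = 14695
Net migration: 0–14 + 260 → 1563; 15–29 + 210 → 13554; 30–44 + 390 → 15650; 45–59 − 210 → 3877; 60–74 − 40 → 12169; 75–89 + 40 → 8592; 90+ + 180 → 14875
Giving 1563 / 13554 / 15650 / 3877 / 12169 / 8592 / 14875.
Period 2.
Births: 13554 * 0.083 = 1125
15–29: 1563 * 0.974 = 1522
30–44: 13554 * 0.972 = 13174
45–59: 15650 * 0.973 = 15227
60–74: 3877 * 0.969 = 3757
75–89: 12169 * 0.983 = 11962
90+: 8592 * 0.931 + 14875 * 0.384 = 7999 + 5712 = 13711
Net migration: 0–14 + 260 → 1385; 15–29 + 210 → 1732; 30–44 + 390 → 13564; 45–59 − 210 → 15017; 60–74 − 40 → 3717; 75–89 + 40 → 12002; 90+ + 180 → 13891
Giving 1385 / 1732 / 13564 / 15017 / 3717 / 12002 / 13891.
Total after period 2: 1385 + 1732 + 13564 + 15017 + 3717 + 12002 + 13891 = 61308

61308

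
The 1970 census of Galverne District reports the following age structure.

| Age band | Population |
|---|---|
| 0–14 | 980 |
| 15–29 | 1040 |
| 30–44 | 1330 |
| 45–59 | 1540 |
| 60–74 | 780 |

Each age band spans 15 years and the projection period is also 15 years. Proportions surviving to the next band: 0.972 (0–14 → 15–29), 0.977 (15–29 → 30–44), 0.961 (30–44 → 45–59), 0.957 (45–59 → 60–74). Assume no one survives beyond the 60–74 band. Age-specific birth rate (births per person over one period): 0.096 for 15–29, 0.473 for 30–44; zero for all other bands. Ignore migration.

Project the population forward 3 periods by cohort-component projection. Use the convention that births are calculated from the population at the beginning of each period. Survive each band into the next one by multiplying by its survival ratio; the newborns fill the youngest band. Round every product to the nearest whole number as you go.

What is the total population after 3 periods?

Period 1.
Births: 1040 * 0.096 = 100  |  1330 * 0.473 = 629 ⇒ total 729
15–29: 980 * 0.972 = 953
30–44: 1040 * 0.977 = 1016
45–59: 1330 * 0.961 = 1278
60–74: 1540 * 0.957 = 1474
Giving 729 / 953 / 1016 / 1278 / 1474.
Period 2.
Births: 953 * 0.096 = 91  |  1016 * 0.473 = 481 ⇒ total 572
15–29: 729 * 0.972 = 709
30–44: 953 * 0.977 = 931
45–59: 1016 * 0.961 = 976
60–74: 1278 * 0.957 = 1223
Giving 572 / 709 / 931 / 976 / 1223.
Period 3.
Births: 709 * 0.096 = 68  |  931 * 0.473 = 440 ⇒ total 508
15–29: 572 * 0.972 = 556
30–44: 709 * 0.977 = 693
45–59: 931 * 0.961 = 895
60–74: 976 * 0.957 = 934
Giving 508 / 556 / 693 / 895 / 934.
Total after period 3: 508 + 556 + 693 + 895 + 934 = 3586

3586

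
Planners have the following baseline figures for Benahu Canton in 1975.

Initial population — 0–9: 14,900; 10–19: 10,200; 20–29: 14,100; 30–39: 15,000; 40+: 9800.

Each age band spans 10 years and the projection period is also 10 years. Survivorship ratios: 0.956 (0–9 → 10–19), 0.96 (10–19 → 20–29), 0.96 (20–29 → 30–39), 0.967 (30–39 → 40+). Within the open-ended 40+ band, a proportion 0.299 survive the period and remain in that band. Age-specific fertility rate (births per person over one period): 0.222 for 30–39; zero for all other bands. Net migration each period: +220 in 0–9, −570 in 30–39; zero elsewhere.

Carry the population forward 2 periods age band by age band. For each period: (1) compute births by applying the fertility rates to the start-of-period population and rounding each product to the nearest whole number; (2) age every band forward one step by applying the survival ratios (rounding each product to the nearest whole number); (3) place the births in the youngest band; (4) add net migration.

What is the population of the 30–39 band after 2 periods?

8830

Period 1:
Births: 15000 × 0.222 = 3330
10–19: 14900 × 0.956 = 14244
20–29: 10200 × 0.96 = 9792
30–39: 14100 × 0.96 = 13536
40+: 15000 × 0.967 + 9800 × 0.299 = 14505 + 2930 = 17435
Net migration: 0–9 + 220 → 3550; 30–39 − 570 → 12966
End of period: [3550, 14244, 9792, 12966, 17435]
Period 2:
Births: 12966 × 0.222 = 2878
10–19: 3550 × 0.956 = 3394
20–29: 14244 × 0.96 = 13674
30–39: 9792 × 0.96 = 9400
40+: 12966 × 0.967 + 17435 × 0.299 = 12538 + 5213 = 17751
Net migration: 0–9 + 220 → 3098; 30–39 − 570 → 8830
End of period: [3098, 3394, 13674, 8830, 17751]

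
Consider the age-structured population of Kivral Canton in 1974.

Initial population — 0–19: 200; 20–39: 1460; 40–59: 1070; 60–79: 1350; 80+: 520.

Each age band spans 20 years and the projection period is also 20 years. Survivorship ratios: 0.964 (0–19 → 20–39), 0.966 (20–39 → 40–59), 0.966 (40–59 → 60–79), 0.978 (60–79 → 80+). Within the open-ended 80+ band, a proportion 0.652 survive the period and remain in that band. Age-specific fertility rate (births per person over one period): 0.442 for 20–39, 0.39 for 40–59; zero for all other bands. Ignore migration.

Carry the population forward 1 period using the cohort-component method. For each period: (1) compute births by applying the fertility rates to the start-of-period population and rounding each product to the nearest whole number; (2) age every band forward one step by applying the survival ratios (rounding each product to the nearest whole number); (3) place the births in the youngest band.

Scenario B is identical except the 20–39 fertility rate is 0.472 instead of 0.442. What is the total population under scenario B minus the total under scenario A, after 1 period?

Numbering the groups 1..5 from youngest to oldest:
Period 1.
Births: 1460 × 0.442 = 645, 1070 × 0.39 = 417 → total 1062
Group 2: 200 × 0.964 = 193
Group 3: 1460 × 0.966 = 1410
Group 4: 1070 × 0.966 = 1034
Group 5: 1350 × 0.978 + 520 × 0.652 = 1320 + 339 = 1659
→ [1062, 193, 1410, 1034, 1659]
Scenario A total after 1 period: 5358
Scenario B projection —
Period 1.
Births: 1460 × 0.472 = 689, 1070 × 0.39 = 417 → total 1106
Group 2: 200 × 0.964 = 193
Group 3: 1460 × 0.966 = 1410
Group 4: 1070 × 0.966 = 1034
Group 5: 1350 × 0.978 + 520 × 0.652 = 1320 + 339 = 1659
→ [1106, 193, 1410, 1034, 1659]
Scenario B total after 1 period: 5402
Difference B − A = 5402 − 5358 = 44

44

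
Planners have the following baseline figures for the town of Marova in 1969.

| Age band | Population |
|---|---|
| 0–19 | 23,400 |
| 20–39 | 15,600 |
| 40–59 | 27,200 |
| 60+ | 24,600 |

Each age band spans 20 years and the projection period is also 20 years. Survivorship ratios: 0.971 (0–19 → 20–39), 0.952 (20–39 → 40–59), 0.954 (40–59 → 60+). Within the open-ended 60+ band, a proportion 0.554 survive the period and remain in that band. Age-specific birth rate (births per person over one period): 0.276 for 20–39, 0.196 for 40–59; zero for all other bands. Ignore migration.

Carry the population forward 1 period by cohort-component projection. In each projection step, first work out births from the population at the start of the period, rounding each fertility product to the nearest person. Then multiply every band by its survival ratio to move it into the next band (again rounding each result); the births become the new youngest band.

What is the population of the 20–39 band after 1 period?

After projecting period 1:
Births: 15600 × 0.276 = 4306, 27200 × 0.196 = 5331 → total 9637
20–39: 23400 × 0.971 = 22721
40–59: 15600 × 0.952 = 14851
60+: 27200 × 0.954 + 24600 × 0.554 = 25949 + 13628 = 39577
→ [9637, 22721, 14851, 39577]

22721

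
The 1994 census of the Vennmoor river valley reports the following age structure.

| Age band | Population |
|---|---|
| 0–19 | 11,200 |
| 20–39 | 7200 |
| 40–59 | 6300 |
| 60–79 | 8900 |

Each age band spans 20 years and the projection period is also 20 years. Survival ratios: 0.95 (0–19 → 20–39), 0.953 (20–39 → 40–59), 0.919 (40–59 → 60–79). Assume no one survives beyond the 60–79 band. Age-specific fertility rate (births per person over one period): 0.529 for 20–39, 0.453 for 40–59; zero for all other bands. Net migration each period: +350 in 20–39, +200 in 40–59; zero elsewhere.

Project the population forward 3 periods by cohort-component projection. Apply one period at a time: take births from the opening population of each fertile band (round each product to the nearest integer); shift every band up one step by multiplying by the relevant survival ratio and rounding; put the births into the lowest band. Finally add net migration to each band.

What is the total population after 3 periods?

Numbering the groups 1..4 from youngest to oldest:
[period 1]
Births: 7200 * 0.529 = 3809, 6300 * 0.453 = 2854 ⇒ total 6663
Group 2: 11200 * 0.95 = 10640
Group 3: 7200 * 0.953 = 6862
Group 4: 6300 * 0.919 = 5790
Net migration: Group 2 + 350 → 10990; Group 3 + 200 → 7062
Population now: 0–19=6663, 20–39=10990, 40–59=7062, 60–79=5790
[period 2]
Births: 10990 * 0.529 = 5814, 7062 * 0.453 = 3199 ⇒ total 9013
Group 2: 6663 * 0.95 = 6330
Group 3: 10990 * 0.953 = 10473
Group 4: 7062 * 0.919 = 6490
Net migration: Group 2 + 350 → 6680; Group 3 + 200 → 10673
Population now: 0–19=9013, 20–39=6680, 40–59=10673, 60–79=6490
[period 3]
Births: 6680 * 0.529 = 3534, 10673 * 0.453 = 4835 ⇒ total 8369
Group 2: 9013 * 0.95 = 8562
Group 3: 6680 * 0.953 = 6366
Group 4: 10673 * 0.919 = 9808
Net migration: Group 2 + 350 → 8912; Group 3 + 200 → 6566
Population now: 0–19=8369, 20–39=8912, 40–59=6566, 60–79=9808
Total after period 3: 8369 + 8912 + 6566 + 9808 = 33655

33655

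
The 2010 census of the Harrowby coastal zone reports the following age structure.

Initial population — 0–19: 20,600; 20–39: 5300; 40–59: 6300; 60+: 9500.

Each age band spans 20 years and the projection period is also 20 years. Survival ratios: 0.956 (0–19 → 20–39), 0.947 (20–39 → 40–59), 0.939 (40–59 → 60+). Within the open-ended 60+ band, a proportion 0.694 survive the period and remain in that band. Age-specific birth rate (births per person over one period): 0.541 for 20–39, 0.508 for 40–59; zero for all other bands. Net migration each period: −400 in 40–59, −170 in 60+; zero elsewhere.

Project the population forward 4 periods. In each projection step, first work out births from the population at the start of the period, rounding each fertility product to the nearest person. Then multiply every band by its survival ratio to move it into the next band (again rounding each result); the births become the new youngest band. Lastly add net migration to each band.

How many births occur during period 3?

After projecting period 1:
Births: 5300 × 0.541 = 2867  |  6300 × 0.508 = 3200 ⇒ total 6067
20–39: 20600 × 0.956 = 19694
40–59: 5300 × 0.947 = 5019
60+: 6300 × 0.939 + 9500 × 0.694 = 5916 + 6593 = 12509
Net migration: 40–59 − 400 → 4619; 60+ − 170 → 12339
Population now: 0–19=6067, 20–39=19694, 40–59=4619, 60+=12339
After projecting period 2:
Births: 19694 × 0.541 = 10654  |  4619 × 0.508 = 2346 ⇒ total 13000
20–39: 6067 × 0.956 = 5800
40–59: 19694 × 0.947 = 18650
60+: 4619 × 0.939 + 12339 × 0.694 = 4337 + 8563 = 12900
Net migration: 40–59 − 400 → 18250; 60+ − 170 → 12730
Population now: 0–19=13000, 20–39=5800, 40–59=18250, 60+=12730
After projecting period 3:
Births: 5800 × 0.541 = 3138  |  18250 × 0.508 = 9271 ⇒ total 12409
20–39: 13000 × 0.956 = 12428
40–59: 5800 × 0.947 = 5493
60+: 18250 × 0.939 + 12730 × 0.694 = 17137 + 8835 = 25972
Net migration: 40–59 − 400 → 5093; 60+ − 170 → 25802
Population now: 0–19=12409, 20–39=12428, 40–59=5093, 60+=25802

12409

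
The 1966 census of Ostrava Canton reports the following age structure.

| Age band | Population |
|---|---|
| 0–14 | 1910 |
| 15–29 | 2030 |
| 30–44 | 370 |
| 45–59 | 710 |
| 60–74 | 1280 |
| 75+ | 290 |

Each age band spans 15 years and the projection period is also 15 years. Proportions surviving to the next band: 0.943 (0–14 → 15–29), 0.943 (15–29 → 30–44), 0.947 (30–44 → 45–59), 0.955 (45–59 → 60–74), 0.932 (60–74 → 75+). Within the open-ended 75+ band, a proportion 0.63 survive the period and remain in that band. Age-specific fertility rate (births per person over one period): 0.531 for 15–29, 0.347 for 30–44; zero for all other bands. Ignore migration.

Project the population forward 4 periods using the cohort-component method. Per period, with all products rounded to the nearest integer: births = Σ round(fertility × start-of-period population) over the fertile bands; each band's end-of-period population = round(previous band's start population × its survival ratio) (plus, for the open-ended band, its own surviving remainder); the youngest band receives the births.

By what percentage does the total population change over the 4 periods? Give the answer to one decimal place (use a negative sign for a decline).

After projecting period 1:
Births: 2030 × 0.531 = 1078  |  370 × 0.347 = 128 ⇒ total 1206
15–29: 1910 × 0.943 = 1801
30–44: 2030 × 0.943 = 1914
45–59: 370 × 0.947 = 350
60–74: 710 × 0.955 = 678
75+: 1280 × 0.932 + 290 × 0.63 = 1193 + 183 = 1376
Population now: 0–14=1206, 15–29=1801, 30–44=1914, 45–59=350, 60–74=678, 75+=1376
After projecting period 2:
Births: 1801 × 0.531 = 956  |  1914 × 0.347 = 664 ⇒ total 1620
15–29: 1206 × 0.943 = 1137
30–44: 1801 × 0.943 = 1698
45–59: 1914 × 0.947 = 1813
60–74: 350 × 0.955 = 334
75+: 678 × 0.932 + 1376 × 0.63 = 632 + 867 = 1499
Population now: 0–14=1620, 15–29=1137, 30–44=1698, 45–59=1813, 60–74=334, 75+=1499
After projecting period 3:
Births: 1137 × 0.531 = 604  |  1698 × 0.347 = 589 ⇒ total 1193
15–29: 1620 × 0.943 = 1528
30–44: 1137 × 0.943 = 1072
45–59: 1698 × 0.947 = 1608
60–74: 1813 × 0.955 = 1731
75+: 334 × 0.932 + 1499 × 0.63 = 311 + 944 = 1255
Population now: 0–14=1193, 15–29=1528, 30–44=1072, 45–59=1608, 60–74=1731, 75+=1255
After projecting period 4:
Births: 1528 × 0.531 = 811  |  1072 × 0.347 = 372 ⇒ total 1183
15–29: 1193 × 0.943 = 1125
30–44: 1528 × 0.943 = 1441
45–59: 1072 × 0.947 = 1015
60–74: 1608 × 0.955 = 1536
75+: 1731 × 0.932 + 1255 × 0.63 = 1613 + 791 = 2404
Population now: 0–14=1183, 15–29=1125, 30–44=1441, 45–59=1015, 60–74=1536, 75+=2404
Total: 6590 → 8704; change = 2114; percentage change = 32.1%

32.1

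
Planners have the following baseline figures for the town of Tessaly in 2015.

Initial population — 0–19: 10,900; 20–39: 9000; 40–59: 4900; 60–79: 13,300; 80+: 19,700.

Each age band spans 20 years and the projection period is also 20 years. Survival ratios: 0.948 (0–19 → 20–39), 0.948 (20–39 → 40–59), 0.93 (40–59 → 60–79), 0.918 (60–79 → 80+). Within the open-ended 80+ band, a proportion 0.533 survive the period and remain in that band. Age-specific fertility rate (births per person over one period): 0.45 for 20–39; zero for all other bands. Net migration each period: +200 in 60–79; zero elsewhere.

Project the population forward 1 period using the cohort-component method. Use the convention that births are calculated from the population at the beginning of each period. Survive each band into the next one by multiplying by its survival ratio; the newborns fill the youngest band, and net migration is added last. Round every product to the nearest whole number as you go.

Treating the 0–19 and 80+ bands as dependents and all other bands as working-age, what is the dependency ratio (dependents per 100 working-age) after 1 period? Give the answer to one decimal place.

113.3

Period 1:
Births: 9000 × 0.45 = 4050
20–39: 10900 × 0.948 = 10333
40–59: 9000 × 0.948 = 8532
60–79: 4900 × 0.93 = 4557
80+: 13300 × 0.918 + 19700 × 0.533 = 12209 + 10500 = 22709
Net migration: 60–79 + 200 → 4757
→ [4050, 10333, 8532, 4757, 22709]
Dependents (band 0–19 + band 80+) = 4050 + 22709 = 26759; working-age = 23622; ratio = 26759/23622 × 100 = 113.3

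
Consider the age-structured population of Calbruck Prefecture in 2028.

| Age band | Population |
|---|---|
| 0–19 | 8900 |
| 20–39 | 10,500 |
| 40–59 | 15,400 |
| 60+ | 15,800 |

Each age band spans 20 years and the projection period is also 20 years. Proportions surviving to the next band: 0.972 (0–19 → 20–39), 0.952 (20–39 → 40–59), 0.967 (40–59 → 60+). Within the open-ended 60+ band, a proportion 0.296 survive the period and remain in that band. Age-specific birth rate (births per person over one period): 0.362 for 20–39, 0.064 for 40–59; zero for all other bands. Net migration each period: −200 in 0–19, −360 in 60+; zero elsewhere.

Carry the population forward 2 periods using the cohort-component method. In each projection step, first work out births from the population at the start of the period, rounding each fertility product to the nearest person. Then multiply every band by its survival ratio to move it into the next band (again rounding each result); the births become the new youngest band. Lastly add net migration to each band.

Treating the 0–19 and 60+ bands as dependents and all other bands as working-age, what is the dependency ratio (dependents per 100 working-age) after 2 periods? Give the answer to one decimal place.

Let band 1 be 0–19 through band 4 = 60+.
After projecting period 1:
Births: 10500 × 0.362 = 3801, 15400 × 0.064 = 986 ⇒ total 4787
Band 2: 8900 × 0.972 = 8651
Band 3: 10500 × 0.952 = 9996
Band 4: 15400 × 0.967 + 15800 × 0.296 = 14892 + 4677 = 19569
Net migration: Band 1 − 200 → 4587; Band 4 − 360 → 19209
→ [4587, 8651, 9996, 19209]
After projecting period 2:
Births: 8651 × 0.362 = 3132, 9996 × 0.064 = 640 ⇒ total 3772
Band 2: 4587 × 0.972 = 4459
Band 3: 8651 × 0.952 = 8236
Band 4: 9996 × 0.967 + 19209 × 0.296 = 9666 + 5686 = 15352
Net migration: Band 1 − 200 → 3572; Band 4 − 360 → 14992
→ [3572, 4459, 8236, 14992]
Dependents (band 0–19 + band 60+) = 3572 + 14992 = 18564; working-age = 12695; ratio = 18564/12695 × 100 = 146.2

146.2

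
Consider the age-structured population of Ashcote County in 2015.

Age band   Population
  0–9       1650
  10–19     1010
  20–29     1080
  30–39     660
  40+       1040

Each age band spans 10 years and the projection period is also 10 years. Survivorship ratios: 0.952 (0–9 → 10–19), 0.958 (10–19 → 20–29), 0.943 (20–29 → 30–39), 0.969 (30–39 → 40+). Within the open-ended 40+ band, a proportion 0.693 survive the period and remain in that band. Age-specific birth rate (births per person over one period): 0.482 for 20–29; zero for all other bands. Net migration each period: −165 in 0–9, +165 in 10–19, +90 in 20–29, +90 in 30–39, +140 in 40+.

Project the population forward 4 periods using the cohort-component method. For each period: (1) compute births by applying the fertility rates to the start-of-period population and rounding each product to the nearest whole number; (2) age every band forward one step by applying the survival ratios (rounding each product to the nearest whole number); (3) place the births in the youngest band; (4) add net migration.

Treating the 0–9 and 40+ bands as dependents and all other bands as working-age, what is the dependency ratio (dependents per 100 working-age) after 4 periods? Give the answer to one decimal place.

192.1

Numbering the groups 1..5 from youngest to oldest:
Period 1.
Births: 1080 * 0.482 = 521
Group 2: 1650 * 0.952 = 1571
Group 3: 1010 * 0.958 = 968
Group 4: 1080 * 0.943 = 1018
Group 5: 660 * 0.969 + 1040 * 0.693 = 640 + 721 = 1361
Net migration: Group 1 − 165 → 356; Group 2 + 165 → 1736; Group 3 + 90 → 1058; Group 4 + 90 → 1108; Group 5 + 140 → 1501
→ [356, 1736, 1058, 1108, 1501]
Period 2.
Births: 1058 * 0.482 = 510
Group 2: 356 * 0.952 = 339
Group 3: 1736 * 0.958 = 1663
Group 4: 1058 * 0.943 = 998
Group 5: 1108 * 0.969 + 1501 * 0.693 = 1074 + 1040 = 2114
Net migration: Group 1 − 165 → 345; Group 2 + 165 → 504; Group 3 + 90 → 1753; Group 4 + 90 → 1088; Group 5 + 140 → 2254
→ [345, 504, 1753, 1088, 2254]
Period 3.
Births: 1753 * 0.482 = 845
Group 2: 345 * 0.952 = 328
Group 3: 504 * 0.958 = 483
Group 4: 1753 * 0.943 = 1653
Group 5: 1088 * 0.969 + 2254 * 0.693 = 1054 + 1562 = 2616
Net migration: Group 1 − 165 → 680; Group 2 + 165 → 493; Group 3 + 90 → 573; Group 4 + 90 → 1743; Group 5 + 140 → 2756
→ [680, 493, 573, 1743, 2756]
Period 4.
Births: 573 * 0.482 = 276
Group 2: 680 * 0.952 = 647
Group 3: 493 * 0.958 = 472
Group 4: 573 * 0.943 = 540
Group 5: 1743 * 0.969 + 2756 * 0.693 = 1689 + 1910 = 3599
Net migration: Group 1 − 165 → 111; Group 2 + 165 → 812; Group 3 + 90 → 562; Group 4 + 90 → 630; Group 5 + 140 → 3739
→ [111, 812, 562, 630, 3739]
Dependents (band 0–9 + band 40+) = 111 + 3739 = 3850; working-age = 2004; ratio = 3850/2004 × 100 = 192.1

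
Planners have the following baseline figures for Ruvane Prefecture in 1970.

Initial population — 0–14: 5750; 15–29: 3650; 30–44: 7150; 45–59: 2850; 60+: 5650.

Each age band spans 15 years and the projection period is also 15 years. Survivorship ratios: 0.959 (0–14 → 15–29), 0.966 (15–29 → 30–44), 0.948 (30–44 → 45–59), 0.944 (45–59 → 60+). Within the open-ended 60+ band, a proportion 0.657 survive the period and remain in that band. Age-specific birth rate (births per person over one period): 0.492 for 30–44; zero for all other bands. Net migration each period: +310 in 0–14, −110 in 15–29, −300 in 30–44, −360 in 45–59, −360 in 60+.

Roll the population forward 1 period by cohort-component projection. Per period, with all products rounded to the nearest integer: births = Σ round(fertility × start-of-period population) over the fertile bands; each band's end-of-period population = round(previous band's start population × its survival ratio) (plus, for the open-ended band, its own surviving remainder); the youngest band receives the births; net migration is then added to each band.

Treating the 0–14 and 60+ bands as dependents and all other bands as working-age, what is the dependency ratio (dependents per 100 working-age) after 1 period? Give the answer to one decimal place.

Call the bands 1 to 5, youngest first.
Period 1.
Births: 7150 * 0.492 = 3518
Band 2: 5750 * 0.959 = 5514
Band 3: 3650 * 0.966 = 3526
Band 4: 7150 * 0.948 = 6778
Band 5: 2850 * 0.944 + 5650 * 0.657 = 2690 + 3712 = 6402
Net migration: Band 1 + 310 → 3828; Band 2 − 110 → 5404; Band 3 − 300 → 3226; Band 4 − 360 → 6418; Band 5 − 360 → 6042
End of period: [3828, 5404, 3226, 6418, 6042]
Dependents (band 0–14 + band 60+) = 3828 + 6042 = 9870; working-age = 15048; ratio = 9870/15048 × 100 = 65.6

65.6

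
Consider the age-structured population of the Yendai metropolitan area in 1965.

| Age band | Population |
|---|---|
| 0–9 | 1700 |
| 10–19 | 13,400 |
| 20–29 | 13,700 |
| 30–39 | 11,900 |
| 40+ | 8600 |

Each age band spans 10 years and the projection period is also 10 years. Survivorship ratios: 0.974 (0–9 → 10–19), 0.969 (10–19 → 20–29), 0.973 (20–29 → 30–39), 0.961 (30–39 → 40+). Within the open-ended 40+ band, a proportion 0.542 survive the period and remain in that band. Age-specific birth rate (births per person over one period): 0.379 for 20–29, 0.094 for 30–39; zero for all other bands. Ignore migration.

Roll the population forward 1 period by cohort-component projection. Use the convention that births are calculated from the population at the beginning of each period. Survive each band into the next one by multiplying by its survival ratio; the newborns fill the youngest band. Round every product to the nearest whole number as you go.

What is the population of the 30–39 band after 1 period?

13330

Period 1.
Births: 13700 × 0.379 = 5192  |  11900 × 0.094 = 1119 → 6311
10–19: 1700 × 0.974 = 1656
20–29: 13400 × 0.969 = 12985
30–39: 13700 × 0.973 = 13330
40+: 11900 × 0.961 + 8600 × 0.542 = 11436 + 4661 = 16097
End of period: [6311, 1656, 12985, 13330, 16097]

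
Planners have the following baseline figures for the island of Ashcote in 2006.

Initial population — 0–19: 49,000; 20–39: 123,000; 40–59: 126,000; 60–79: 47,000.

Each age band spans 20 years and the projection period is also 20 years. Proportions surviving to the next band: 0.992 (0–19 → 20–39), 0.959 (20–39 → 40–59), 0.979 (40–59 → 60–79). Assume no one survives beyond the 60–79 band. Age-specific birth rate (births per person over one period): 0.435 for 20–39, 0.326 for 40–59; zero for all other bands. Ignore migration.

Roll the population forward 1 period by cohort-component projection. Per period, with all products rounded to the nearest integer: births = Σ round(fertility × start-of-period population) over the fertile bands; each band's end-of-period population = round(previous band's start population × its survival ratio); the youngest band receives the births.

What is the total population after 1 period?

(Groups numbered youngest = 1 to oldest = 4.)
— Period 1 —
Births: 123000 × 0.435 = 53505  |  126000 × 0.326 = 41076 ⇒ total 94581
Group 2: 49000 × 0.992 = 48608
Group 3: 123000 × 0.959 = 117957
Group 4: 126000 × 0.979 = 123354
End of period: [94581, 48608, 117957, 123354]
Total after period 1: 94581 + 48608 + 117957 + 123354 = 384500

384500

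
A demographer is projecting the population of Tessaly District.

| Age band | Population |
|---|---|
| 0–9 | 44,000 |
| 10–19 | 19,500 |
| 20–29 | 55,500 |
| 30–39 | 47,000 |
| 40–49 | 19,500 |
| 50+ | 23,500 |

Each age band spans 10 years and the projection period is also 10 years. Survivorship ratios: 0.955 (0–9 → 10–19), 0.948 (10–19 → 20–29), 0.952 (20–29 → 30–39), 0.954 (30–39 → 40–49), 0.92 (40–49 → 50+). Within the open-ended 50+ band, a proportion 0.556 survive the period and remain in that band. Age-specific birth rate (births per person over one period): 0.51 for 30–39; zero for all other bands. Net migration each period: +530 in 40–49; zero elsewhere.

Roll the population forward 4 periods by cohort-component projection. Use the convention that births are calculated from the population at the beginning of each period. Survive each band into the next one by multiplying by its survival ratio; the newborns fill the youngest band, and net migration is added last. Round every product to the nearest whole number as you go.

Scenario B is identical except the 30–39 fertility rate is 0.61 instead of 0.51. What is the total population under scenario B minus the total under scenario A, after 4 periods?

Period 1.
Births: 47000 × 0.51 = 23970
10–19: 44000 × 0.955 = 42020
20–29: 19500 × 0.948 = 18486
30–39: 55500 × 0.952 = 52836
40–49: 47000 × 0.954 = 44838
50+: 19500 × 0.92 + 23500 × 0.556 = 17940 + 13066 = 31006
Net migration: 40–49 + 530 → 45368
End of period: [23970, 42020, 18486, 52836, 45368, 31006]
Period 2.
Births: 52836 × 0.51 = 26946
10–19: 23970 × 0.955 = 22891
20–29: 42020 × 0.948 = 39835
30–39: 18486 × 0.952 = 17599
40–49: 52836 × 0.954 = 50406
50+: 45368 × 0.92 + 31006 × 0.556 = 41739 + 17239 = 58978
Net migration: 40–49 + 530 → 50936
End of period: [26946, 22891, 39835, 17599, 50936, 58978]
Period 3.
Births: 17599 × 0.51 = 8975
10–19: 26946 × 0.955 = 25733
20–29: 22891 × 0.948 = 21701
30–39: 39835 × 0.952 = 37923
40–49: 17599 × 0.954 = 16789
50+: 50936 × 0.92 + 58978 × 0.556 = 46861 + 32792 = 79653
Net migration: 40–49 + 530 → 17319
End of period: [8975, 25733, 21701, 37923, 17319, 79653]
Period 4.
Births: 37923 × 0.51 = 19341
10–19: 8975 × 0.955 = 8571
20–29: 25733 × 0.948 = 24395
30–39: 21701 × 0.952 = 20659
40–49: 37923 × 0.954 = 36179
50+: 17319 × 0.92 + 79653 × 0.556 = 15933 + 44287 = 60220
Net migration: 40–49 + 530 → 36709
End of period: [19341, 8571, 24395, 20659, 36709, 60220]
Scenario A total after 4 periods: 169895
Scenario B projection —
Period 1.
Births: 47000 × 0.61 = 28670
10–19: 44000 × 0.955 = 42020
20–29: 19500 × 0.948 = 18486
30–39: 55500 × 0.952 = 52836
40–49: 47000 × 0.954 = 44838
50+: 19500 × 0.92 + 23500 × 0.556 = 17940 + 13066 = 31006
Net migration: 40–49 + 530 → 45368
End of period: [28670, 42020, 18486, 52836, 45368, 31006]
Period 2.
Births: 52836 × 0.61 = 32230
10–19: 28670 × 0.955 = 27380
20–29: 42020 × 0.948 = 39835
30–39: 18486 × 0.952 = 17599
40–49: 52836 × 0.954 = 50406
50+: 45368 × 0.92 + 31006 × 0.556 = 41739 + 17239 = 58978
Net migration: 40–49 + 530 → 50936
End of period: [32230, 27380, 39835, 17599, 50936, 58978]
Period 3.
Births: 17599 × 0.61 = 10735
10–19: 32230 × 0.955 = 30780
20–29: 27380 × 0.948 = 25956
30–39: 39835 × 0.952 = 37923
40–49: 17599 × 0.954 = 16789
50+: 50936 × 0.92 + 58978 × 0.556 = 46861 + 32792 = 79653
Net migration: 40–49 + 530 → 17319
End of period: [10735, 30780, 25956, 37923, 17319, 79653]
Period 4.
Births: 37923 × 0.61 = 23133
10–19: 10735 × 0.955 = 10252
20–29: 30780 × 0.948 = 29179
30–39: 25956 × 0.952 = 24710
40–49: 37923 × 0.954 = 36179
50+: 17319 × 0.92 + 79653 × 0.556 = 15933 + 44287 = 60220
Net migration: 40–49 + 530 → 36709
End of period: [23133, 10252, 29179, 24710, 36709, 60220]
Scenario B total after 4 periods: 184203
Difference B − A = 184203 − 169895 = 14308

14308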